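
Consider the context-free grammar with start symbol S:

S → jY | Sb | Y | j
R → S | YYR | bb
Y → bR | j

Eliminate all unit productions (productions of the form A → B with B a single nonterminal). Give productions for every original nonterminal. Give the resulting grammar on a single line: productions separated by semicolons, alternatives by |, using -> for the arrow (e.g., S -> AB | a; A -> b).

Unit productions: R->S, S->Y.
Unit pairs (A ⇒* B via units): (R,S), (R,Y), (S,Y).
S: inherits non-unit rules of {S, Y} → Sb | bR | j | jY.
R: inherits non-unit rules of {R, S, Y} → Sb | YYR | bR | bb | j | jY.
Y: inherits non-unit rules of {Y} → bR | j.

S -> j | Sb | bR | jY; R -> j | Sb | bR | bb | jY | YYR; Y -> j | bR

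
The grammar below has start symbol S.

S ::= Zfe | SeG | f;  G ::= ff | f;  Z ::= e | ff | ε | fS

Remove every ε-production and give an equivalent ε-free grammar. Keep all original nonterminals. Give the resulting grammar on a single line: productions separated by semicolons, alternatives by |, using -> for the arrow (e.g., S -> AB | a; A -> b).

Nullable set: {Z}.
S -> Zfe: Z nullable, giving Zfe | fe.
Drop Z -> ε.
Unchanged (no nullable symbols): S -> SeG; S -> f; G -> f; G -> ff; Z -> e; Z -> fS; Z -> ff.

S -> f | fe | SeG | Zfe; G -> f | ff; Z -> e | fS | ff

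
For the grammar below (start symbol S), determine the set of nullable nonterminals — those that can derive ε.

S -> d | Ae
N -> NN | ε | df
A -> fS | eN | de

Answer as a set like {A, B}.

{N}

Directly nullable (have an ε-rule): {N}.
Not nullable: A, S — each has a terminal in every rule's right-hand side or depends on a non-nullable symbol.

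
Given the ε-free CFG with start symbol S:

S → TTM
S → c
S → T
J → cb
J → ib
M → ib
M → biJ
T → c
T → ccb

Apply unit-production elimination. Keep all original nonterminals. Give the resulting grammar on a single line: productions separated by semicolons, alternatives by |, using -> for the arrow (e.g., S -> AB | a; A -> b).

Unit productions: S->T.
Unit pairs (A ⇒* B via units): (S,T).
S: inherits non-unit rules of {S, T} → TTM | c | ccb.
J: inherits non-unit rules of {J} → cb | ib.
M: inherits non-unit rules of {M} → biJ | ib.
T: inherits non-unit rules of {T} → c | ccb.

S -> c | TTM | ccb; J -> cb | ib; M -> ib | biJ; T -> c | ccb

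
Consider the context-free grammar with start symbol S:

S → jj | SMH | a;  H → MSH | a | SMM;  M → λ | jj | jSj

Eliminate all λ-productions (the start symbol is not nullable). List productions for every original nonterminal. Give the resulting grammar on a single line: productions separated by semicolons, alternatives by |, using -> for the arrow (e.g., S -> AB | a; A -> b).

Nullable set: {M}.
S -> SMH: M nullable, giving SH | SMH.
H -> MSH: M nullable, giving MSH | SH.
H -> SMM: M, M nullable, giving S | SM | SMM.
Drop M -> λ.
Unchanged (no nullable symbols): S -> a; S -> jj; H -> a; M -> jSj; M -> jj.

S -> a | SH | jj | SMH; H -> S | a | SH | SM | MSH | SMM; M -> jj | jSj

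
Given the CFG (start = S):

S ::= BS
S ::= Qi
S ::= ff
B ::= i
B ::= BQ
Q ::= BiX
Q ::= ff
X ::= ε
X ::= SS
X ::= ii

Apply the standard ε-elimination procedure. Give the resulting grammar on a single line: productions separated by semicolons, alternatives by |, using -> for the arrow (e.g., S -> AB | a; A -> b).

Nullable set: {X}.
Q -> BiX: X nullable, giving Bi | BiX.
Drop X -> ε.
Unchanged (no nullable symbols): S -> BS; S -> Qi; S -> ff; B -> BQ; B -> i; Q -> ff; X -> SS; X -> ii.

S -> BS | Qi | ff; B -> i | BQ; Q -> Bi | ff | BiX; X -> SS | ii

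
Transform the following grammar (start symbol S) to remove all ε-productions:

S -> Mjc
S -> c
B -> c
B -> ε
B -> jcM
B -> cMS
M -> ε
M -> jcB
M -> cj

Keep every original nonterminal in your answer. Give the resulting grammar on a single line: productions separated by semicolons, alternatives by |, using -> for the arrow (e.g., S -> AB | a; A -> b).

S -> c | jc | Mjc; B -> c | cS | jc | cMS | jcM; M -> cj | jc | jcB

Nullable set: {B, M}.
S -> Mjc: M nullable, giving Mjc | jc.
Drop B -> ε.
B -> cMS: M nullable, giving cMS | cS.
B -> jcM: M nullable, giving jc | jcM.
Drop M -> ε.
M -> jcB: B nullable, giving jc | jcB.
Unchanged (no nullable symbols): S -> c; B -> c; M -> cj.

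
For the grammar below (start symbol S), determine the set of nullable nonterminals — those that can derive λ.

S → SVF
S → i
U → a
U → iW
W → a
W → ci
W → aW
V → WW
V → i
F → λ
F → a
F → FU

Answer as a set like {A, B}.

{F}

Directly nullable (have an ε-rule): {F}.
Not nullable: S, U, V, W — each has a terminal in every rule's right-hand side or depends on a non-nullable symbol.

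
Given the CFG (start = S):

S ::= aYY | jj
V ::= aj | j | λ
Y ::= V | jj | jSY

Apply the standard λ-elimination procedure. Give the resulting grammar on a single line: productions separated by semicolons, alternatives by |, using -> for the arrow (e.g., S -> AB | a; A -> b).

S -> a | aY | jj | aYY; V -> j | aj; Y -> V | jS | jj | jSY

Nullable set: {V, Y}.
S -> aYY: Y, Y nullable, giving a | aY | aYY.
Drop V -> λ.
Y -> V: V nullable, giving V.
Y -> jSY: Y nullable, giving jS | jSY.
Unchanged (no nullable symbols): S -> jj; V -> aj; V -> j; Y -> jj.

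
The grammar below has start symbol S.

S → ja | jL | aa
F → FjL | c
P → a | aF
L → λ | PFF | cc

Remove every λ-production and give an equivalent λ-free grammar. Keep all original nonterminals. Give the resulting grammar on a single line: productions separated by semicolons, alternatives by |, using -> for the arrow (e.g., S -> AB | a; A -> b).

S -> j | aa | jL | ja; F -> c | Fj | FjL; L -> cc | PFF; P -> a | aF

Nullable set: {L}.
S -> jL: L nullable, giving j | jL.
F -> FjL: L nullable, giving Fj | FjL.
Drop L -> λ.
Unchanged (no nullable symbols): S -> aa; S -> ja; F -> c; L -> PFF; L -> cc; P -> a; P -> aF.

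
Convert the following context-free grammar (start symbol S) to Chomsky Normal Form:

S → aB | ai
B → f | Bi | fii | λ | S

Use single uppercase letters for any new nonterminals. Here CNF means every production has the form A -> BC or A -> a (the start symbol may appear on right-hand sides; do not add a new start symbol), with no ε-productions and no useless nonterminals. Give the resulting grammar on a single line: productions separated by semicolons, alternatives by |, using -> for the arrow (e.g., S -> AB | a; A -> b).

Nullable: {B}; after ε-elimination: S -> a | aB | ai; B -> S | f | i | Bi | fii.
After unit-elimination: S -> a | aB | ai; B -> a | f | i | Bi | aB | ai | fii.
TERM: introduce C -> a, D -> f, A -> i and substitute in every rule of length ≥2.
BIN: B -> DAA becomes B -> DE, E -> AA.

S -> a | CA | CB; A -> i; B -> a | f | i | BA | CA | CB | DE; C -> a; D -> f; E -> AA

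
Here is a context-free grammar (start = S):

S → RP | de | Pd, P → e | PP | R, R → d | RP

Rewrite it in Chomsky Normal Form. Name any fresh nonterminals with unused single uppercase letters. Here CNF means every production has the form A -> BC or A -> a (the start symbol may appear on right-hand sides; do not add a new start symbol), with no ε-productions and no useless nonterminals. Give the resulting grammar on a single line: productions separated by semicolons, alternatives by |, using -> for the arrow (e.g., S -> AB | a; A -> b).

No ε-productions.
After unit-elimination: S -> Pd | RP | de; P -> d | e | PP | RP; R -> d | RP.
TERM: introduce A -> d, B -> e and substitute in every rule of length ≥2.

S -> AB | PA | RP; A -> d; B -> e; P -> d | e | PP | RP; R -> d | RP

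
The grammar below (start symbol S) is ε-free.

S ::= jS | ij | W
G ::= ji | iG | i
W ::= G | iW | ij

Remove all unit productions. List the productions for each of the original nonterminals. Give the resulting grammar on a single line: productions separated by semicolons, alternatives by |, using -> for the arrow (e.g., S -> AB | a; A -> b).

Unit productions: S->W, W->G.
Unit pairs (A ⇒* B via units): (S,G), (S,W), (W,G).
S: inherits non-unit rules of {G, S, W} → i | iG | iW | ij | jS | ji.
G: inherits non-unit rules of {G} → i | iG | ji.
W: inherits non-unit rules of {G, W} → i | iG | iW | ij | ji.

S -> i | iG | iW | ij | jS | ji; G -> i | iG | ji; W -> i | iG | iW | ij | ji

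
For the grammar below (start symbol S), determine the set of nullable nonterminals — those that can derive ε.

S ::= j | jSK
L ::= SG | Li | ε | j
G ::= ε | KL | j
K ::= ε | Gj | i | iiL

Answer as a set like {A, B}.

Directly nullable (have an ε-rule): {G, K, L}.
Not nullable: S — each has a terminal in every rule's right-hand side or depends on a non-nullable symbol.

{G, K, L}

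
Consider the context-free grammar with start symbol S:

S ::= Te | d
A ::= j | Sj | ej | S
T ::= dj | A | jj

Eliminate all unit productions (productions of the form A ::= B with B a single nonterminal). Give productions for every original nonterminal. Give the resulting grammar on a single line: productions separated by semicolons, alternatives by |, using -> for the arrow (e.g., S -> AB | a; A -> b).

Unit productions: A->S, T->A.
Unit pairs (A ⇒* B via units): (A,S), (T,A), (T,S).
S: inherits non-unit rules of {S} → Te | d.
A: inherits non-unit rules of {A, S} → Sj | Te | d | ej | j.
T: inherits non-unit rules of {A, S, T} → Sj | Te | d | dj | ej | j | jj.

S -> d | Te; A -> d | j | Sj | Te | ej; T -> d | j | Sj | Te | dj | ej | jj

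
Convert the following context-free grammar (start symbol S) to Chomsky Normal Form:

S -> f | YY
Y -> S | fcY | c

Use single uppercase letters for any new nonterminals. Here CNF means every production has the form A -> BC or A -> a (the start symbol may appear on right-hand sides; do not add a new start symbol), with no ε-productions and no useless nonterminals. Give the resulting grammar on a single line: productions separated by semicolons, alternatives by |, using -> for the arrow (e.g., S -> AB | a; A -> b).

S -> f | YY; A -> f; B -> c; C -> BY; Y -> c | f | AC | YY

No ε-productions.
After unit-elimination: S -> f | YY; Y -> c | f | YY | fcY.
TERM: introduce B -> c, A -> f and substitute in every rule of length ≥2.
BIN: Y -> ABY becomes Y -> AC, C -> BY.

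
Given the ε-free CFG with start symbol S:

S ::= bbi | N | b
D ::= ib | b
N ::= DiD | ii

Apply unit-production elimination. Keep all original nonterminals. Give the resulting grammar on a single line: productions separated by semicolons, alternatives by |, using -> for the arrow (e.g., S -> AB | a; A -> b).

S -> b | ii | DiD | bbi; D -> b | ib; N -> ii | DiD

Unit productions: S->N.
Unit pairs (A ⇒* B via units): (S,N).
S: inherits non-unit rules of {N, S} → DiD | b | bbi | ii.
D: inherits non-unit rules of {D} → b | ib.
N: inherits non-unit rules of {N} → DiD | ii.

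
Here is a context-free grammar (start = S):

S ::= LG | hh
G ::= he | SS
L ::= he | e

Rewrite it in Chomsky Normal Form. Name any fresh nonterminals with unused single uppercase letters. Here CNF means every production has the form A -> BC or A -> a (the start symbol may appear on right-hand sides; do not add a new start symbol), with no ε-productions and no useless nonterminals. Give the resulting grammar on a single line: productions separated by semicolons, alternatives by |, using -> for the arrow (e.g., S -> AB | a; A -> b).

S -> AA | LG; A -> h; B -> e; G -> AB | SS; L -> e | AB

No ε-productions.
No unit productions to eliminate.
TERM: introduce B -> e, A -> h and substitute in every rule of length ≥2.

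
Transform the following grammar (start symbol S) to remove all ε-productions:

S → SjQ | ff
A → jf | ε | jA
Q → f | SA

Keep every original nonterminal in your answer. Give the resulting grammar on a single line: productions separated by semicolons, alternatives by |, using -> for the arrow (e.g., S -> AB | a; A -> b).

Nullable set: {A}.
Drop A -> ε.
A -> jA: A nullable, giving j | jA.
Q -> SA: A nullable, giving S | SA.
Unchanged (no nullable symbols): S -> SjQ; S -> ff; A -> jf; Q -> f.

S -> ff | SjQ; A -> j | jA | jf; Q -> S | f | SA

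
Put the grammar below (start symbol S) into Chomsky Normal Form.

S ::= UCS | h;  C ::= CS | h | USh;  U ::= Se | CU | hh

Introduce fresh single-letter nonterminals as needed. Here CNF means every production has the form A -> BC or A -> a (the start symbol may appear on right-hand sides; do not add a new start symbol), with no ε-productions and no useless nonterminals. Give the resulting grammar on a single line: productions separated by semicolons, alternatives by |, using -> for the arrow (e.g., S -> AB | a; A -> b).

S -> h | UE; A -> h; B -> e; C -> h | CS | UD; D -> SA; E -> CS; U -> AA | CU | SB

No ε-productions.
No unit productions to eliminate.
TERM: introduce B -> e, A -> h and substitute in every rule of length ≥2.
BIN: C -> USA becomes C -> UD, D -> SA; S -> UCS becomes S -> UE, E -> CS.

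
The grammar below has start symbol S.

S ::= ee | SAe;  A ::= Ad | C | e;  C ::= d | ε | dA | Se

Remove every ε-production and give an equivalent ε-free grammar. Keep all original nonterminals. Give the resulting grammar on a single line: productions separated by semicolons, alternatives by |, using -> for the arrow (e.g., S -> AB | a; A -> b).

Nullable set: {A, C}.
S -> SAe: A nullable, giving SAe | Se.
A -> Ad: A nullable, giving Ad | d.
A -> C: C nullable, giving C.
Drop C -> ε.
C -> dA: A nullable, giving d | dA.
Unchanged (no nullable symbols): S -> ee; A -> e; C -> Se; C -> d.

S -> Se | ee | SAe; A -> C | d | e | Ad; C -> d | Se | dA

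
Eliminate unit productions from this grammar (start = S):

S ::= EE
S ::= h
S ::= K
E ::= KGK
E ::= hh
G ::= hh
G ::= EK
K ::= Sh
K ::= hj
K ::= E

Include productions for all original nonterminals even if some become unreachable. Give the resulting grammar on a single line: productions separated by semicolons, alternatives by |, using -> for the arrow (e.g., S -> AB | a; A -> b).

S -> h | EE | Sh | hh | hj | KGK; E -> hh | KGK; G -> EK | hh; K -> Sh | hh | hj | KGK

Unit productions: K->E, S->K.
Unit pairs (A ⇒* B via units): (K,E), (S,E), (S,K).
S: inherits non-unit rules of {E, K, S} → EE | KGK | Sh | h | hh | hj.
E: inherits non-unit rules of {E} → KGK | hh.
G: inherits non-unit rules of {G} → EK | hh.
K: inherits non-unit rules of {E, K} → KGK | Sh | hh | hj.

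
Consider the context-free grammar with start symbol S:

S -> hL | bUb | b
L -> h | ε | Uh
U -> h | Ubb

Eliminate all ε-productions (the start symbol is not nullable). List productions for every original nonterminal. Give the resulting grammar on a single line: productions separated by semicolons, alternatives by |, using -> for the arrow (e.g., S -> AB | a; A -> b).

Nullable set: {L}.
S -> hL: L nullable, giving h | hL.
Drop L -> ε.
Unchanged (no nullable symbols): S -> b; S -> bUb; L -> Uh; L -> h; U -> Ubb; U -> h.

S -> b | h | hL | bUb; L -> h | Uh; U -> h | Ubb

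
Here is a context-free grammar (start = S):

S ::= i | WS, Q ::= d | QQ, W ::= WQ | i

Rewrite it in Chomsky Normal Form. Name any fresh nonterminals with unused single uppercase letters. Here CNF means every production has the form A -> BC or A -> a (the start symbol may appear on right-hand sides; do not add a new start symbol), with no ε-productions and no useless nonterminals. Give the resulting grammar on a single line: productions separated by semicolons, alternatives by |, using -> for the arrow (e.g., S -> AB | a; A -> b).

No ε-productions.
No unit productions to eliminate.

S -> i | WS; Q -> d | QQ; W -> i | WQ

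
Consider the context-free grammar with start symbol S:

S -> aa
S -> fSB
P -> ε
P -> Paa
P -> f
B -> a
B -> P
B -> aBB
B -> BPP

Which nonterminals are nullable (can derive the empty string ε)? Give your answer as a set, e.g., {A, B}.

{B, P}

Directly nullable (have an ε-rule): {P}.
B is nullable via B -> P (every symbol on the right is already known nullable).
Not nullable: S — each has a terminal in every rule's right-hand side or depends on a non-nullable symbol.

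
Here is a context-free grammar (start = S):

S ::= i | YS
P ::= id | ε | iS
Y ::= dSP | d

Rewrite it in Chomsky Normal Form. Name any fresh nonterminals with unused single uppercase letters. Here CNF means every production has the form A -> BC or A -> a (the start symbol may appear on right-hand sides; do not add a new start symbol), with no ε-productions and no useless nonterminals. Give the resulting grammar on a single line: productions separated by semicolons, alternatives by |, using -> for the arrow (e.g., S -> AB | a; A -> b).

S -> i | YS; A -> i; B -> d; C -> SP; P -> AB | AS; Y -> d | BC | BS

Nullable: {P}; after ε-elimination: S -> i | YS; P -> iS | id; Y -> d | dS | dSP.
No unit productions to eliminate.
TERM: introduce B -> d, A -> i and substitute in every rule of length ≥2.
BIN: Y -> BSP becomes Y -> BC, C -> SP.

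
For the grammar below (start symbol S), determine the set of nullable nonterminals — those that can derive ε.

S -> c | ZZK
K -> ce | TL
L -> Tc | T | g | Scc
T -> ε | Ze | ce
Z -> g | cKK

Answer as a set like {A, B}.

{K, L, T}

Directly nullable (have an ε-rule): {T}.
L is nullable via L -> T (every symbol on the right is already known nullable).
K is nullable via K -> TL (every symbol on the right is already known nullable).
Not nullable: S, Z — each has a terminal in every rule's right-hand side or depends on a non-nullable symbol.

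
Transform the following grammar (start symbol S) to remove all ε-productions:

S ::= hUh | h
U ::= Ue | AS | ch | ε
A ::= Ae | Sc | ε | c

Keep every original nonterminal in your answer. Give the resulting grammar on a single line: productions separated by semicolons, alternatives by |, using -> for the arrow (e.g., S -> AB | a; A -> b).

S -> h | hh | hUh; A -> c | e | Ae | Sc; U -> S | e | AS | Ue | ch

Nullable set: {A, U}.
S -> hUh: U nullable, giving hUh | hh.
Drop A -> ε.
A -> Ae: A nullable, giving Ae | e.
Drop U -> ε.
U -> AS: A nullable, giving AS | S.
U -> Ue: U nullable, giving Ue | e.
Unchanged (no nullable symbols): S -> h; A -> Sc; A -> c; U -> ch.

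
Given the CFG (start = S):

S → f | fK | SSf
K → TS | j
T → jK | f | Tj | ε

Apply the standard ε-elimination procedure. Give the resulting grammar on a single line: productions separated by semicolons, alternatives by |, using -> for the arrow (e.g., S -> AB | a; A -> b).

Nullable set: {T}.
K -> TS: T nullable, giving S | TS.
Drop T -> ε.
T -> Tj: T nullable, giving Tj | j.
Unchanged (no nullable symbols): S -> SSf; S -> f; S -> fK; K -> j; T -> f; T -> jK.

S -> f | fK | SSf; K -> S | j | TS; T -> f | j | Tj | jK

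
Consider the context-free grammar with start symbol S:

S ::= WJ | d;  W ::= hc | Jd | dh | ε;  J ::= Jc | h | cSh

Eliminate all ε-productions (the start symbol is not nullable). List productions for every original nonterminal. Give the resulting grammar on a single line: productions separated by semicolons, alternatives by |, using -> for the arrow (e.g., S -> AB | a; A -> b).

Nullable set: {W}.
S -> WJ: W nullable, giving J | WJ.
Drop W -> ε.
Unchanged (no nullable symbols): S -> d; J -> Jc; J -> cSh; J -> h; W -> Jd; W -> dh; W -> hc.

S -> J | d | WJ; J -> h | Jc | cSh; W -> Jd | dh | hc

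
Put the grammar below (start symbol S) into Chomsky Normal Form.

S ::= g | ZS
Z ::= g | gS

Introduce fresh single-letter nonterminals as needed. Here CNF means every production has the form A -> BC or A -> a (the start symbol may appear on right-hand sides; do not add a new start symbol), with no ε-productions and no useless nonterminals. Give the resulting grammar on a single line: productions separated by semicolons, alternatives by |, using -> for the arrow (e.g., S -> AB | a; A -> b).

S -> g | ZS; A -> g; Z -> g | AS

No ε-productions.
No unit productions to eliminate.
TERM: introduce A -> g and substitute in every rule of length ≥2.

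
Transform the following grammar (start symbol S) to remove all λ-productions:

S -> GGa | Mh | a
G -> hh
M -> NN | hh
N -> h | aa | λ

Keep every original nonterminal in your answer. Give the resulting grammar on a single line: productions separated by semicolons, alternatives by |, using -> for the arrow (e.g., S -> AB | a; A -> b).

S -> a | h | Mh | GGa; G -> hh; M -> N | NN | hh; N -> h | aa

Nullable set: {M, N}.
S -> Mh: M nullable, giving Mh | h.
M -> NN: N, N nullable, giving N | NN.
Drop N -> λ.
Unchanged (no nullable symbols): S -> GGa; S -> a; G -> hh; M -> hh; N -> aa; N -> h.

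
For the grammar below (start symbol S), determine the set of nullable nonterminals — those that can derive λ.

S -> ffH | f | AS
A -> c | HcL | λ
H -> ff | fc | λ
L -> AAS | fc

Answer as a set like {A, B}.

Directly nullable (have an ε-rule): {A, H}.
Not nullable: L, S — each has a terminal in every rule's right-hand side or depends on a non-nullable symbol.

{A, H}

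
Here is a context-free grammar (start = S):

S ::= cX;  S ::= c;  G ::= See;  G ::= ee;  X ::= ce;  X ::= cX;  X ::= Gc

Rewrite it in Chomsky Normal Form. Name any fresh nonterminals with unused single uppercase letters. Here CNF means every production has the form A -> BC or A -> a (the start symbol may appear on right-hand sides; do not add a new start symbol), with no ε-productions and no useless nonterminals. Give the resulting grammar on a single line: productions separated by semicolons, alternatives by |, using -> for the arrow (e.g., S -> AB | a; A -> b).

S -> c | BX; A -> e; B -> c; C -> AA; G -> AA | SC; X -> BA | BX | GB

No ε-productions.
No unit productions to eliminate.
TERM: introduce B -> c, A -> e and substitute in every rule of length ≥2.
BIN: G -> SAA becomes G -> SC, C -> AA.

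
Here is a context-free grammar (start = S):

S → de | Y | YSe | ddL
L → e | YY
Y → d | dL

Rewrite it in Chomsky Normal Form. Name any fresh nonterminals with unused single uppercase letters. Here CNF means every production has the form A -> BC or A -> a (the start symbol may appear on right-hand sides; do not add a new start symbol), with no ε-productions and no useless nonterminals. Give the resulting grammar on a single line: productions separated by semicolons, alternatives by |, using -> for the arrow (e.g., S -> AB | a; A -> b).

No ε-productions.
After unit-elimination: S -> d | dL | de | YSe | ddL; L -> e | YY; Y -> d | dL.
TERM: introduce B -> d, A -> e and substitute in every rule of length ≥2.
BIN: S -> BBL becomes S -> BC, C -> BL; S -> YSA becomes S -> YD, D -> SA.

S -> d | BA | BC | BL | YD; A -> e; B -> d; C -> BL; D -> SA; L -> e | YY; Y -> d | BL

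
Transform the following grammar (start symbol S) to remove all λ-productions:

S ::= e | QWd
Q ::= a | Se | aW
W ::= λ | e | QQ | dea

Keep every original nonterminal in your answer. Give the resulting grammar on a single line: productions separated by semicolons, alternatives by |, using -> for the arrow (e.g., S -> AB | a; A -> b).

Nullable set: {W}.
S -> QWd: W nullable, giving QWd | Qd.
Q -> aW: W nullable, giving a | aW.
Drop W -> λ.
Unchanged (no nullable symbols): S -> e; Q -> Se; Q -> a; W -> QQ; W -> dea; W -> e.

S -> e | Qd | QWd; Q -> a | Se | aW; W -> e | QQ | dea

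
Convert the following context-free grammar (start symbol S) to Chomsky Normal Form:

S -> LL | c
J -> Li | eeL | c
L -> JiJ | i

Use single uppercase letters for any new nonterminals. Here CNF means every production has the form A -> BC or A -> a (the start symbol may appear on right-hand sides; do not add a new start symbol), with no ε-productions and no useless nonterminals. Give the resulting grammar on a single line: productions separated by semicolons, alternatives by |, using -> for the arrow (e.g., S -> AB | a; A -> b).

S -> c | LL; A -> i; B -> e; C -> BL; D -> AJ; J -> c | BC | LA; L -> i | JD

No ε-productions.
No unit productions to eliminate.
TERM: introduce B -> e, A -> i and substitute in every rule of length ≥2.
BIN: J -> BBL becomes J -> BC, C -> BL; L -> JAJ becomes L -> JD, D -> AJ.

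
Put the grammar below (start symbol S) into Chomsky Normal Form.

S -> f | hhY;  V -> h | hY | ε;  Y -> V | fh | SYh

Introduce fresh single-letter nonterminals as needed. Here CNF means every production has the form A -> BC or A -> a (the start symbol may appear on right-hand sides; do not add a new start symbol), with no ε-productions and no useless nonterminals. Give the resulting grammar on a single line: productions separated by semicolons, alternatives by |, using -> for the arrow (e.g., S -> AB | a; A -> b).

Nullable: {V, Y}; after ε-elimination: S -> f | hh | hhY; V -> h | hY; Y -> V | Sh | fh | SYh.
After unit-elimination: S -> f | hh | hhY; V -> h | hY; Y -> h | Sh | fh | hY | SYh.
TERM: introduce B -> f, A -> h and substitute in every rule of length ≥2.
BIN: S -> AAY becomes S -> AC, C -> AY; Y -> SYA becomes Y -> SD, D -> YA.
Drop unreachable/unproductive: V.

S -> f | AA | AC; A -> h; B -> f; C -> AY; D -> YA; Y -> h | AY | BA | SA | SD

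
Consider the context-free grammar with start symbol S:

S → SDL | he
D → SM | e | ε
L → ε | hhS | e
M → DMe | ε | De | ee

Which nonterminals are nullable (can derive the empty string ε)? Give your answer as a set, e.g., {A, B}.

Directly nullable (have an ε-rule): {D, L, M}.
Not nullable: S — each has a terminal in every rule's right-hand side or depends on a non-nullable symbol.

{D, L, M}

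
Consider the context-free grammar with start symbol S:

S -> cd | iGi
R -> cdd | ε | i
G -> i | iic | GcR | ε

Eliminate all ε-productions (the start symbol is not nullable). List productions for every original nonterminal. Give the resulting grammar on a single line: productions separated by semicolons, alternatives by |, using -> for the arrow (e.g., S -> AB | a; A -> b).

Nullable set: {G, R}.
S -> iGi: G nullable, giving iGi | ii.
Drop G -> ε.
G -> GcR: G, R nullable, giving Gc | GcR | c | cR.
Drop R -> ε.
Unchanged (no nullable symbols): S -> cd; G -> i; G -> iic; R -> cdd; R -> i.

S -> cd | ii | iGi; G -> c | i | Gc | cR | GcR | iic; R -> i | cdd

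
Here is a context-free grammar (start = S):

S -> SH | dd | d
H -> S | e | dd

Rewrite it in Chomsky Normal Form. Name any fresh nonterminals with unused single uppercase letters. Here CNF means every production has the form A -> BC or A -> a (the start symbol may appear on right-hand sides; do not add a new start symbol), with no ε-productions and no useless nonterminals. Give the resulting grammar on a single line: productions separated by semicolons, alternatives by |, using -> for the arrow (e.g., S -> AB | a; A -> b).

No ε-productions.
After unit-elimination: S -> d | SH | dd; H -> d | e | SH | dd.
TERM: introduce A -> d and substitute in every rule of length ≥2.

S -> d | AA | SH; A -> d; H -> d | e | AA | SH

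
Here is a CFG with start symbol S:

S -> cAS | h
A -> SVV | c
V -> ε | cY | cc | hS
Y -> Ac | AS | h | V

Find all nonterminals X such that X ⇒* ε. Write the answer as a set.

Directly nullable (have an ε-rule): {V}.
Y is nullable via Y -> V (every symbol on the right is already known nullable).
Not nullable: A, S — each has a terminal in every rule's right-hand side or depends on a non-nullable symbol.

{V, Y}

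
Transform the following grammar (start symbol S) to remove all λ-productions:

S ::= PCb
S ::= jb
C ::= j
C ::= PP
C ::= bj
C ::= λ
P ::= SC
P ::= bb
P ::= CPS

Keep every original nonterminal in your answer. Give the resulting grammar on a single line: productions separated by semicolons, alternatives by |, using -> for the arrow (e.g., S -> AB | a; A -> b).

Nullable set: {C}.
S -> PCb: C nullable, giving PCb | Pb.
Drop C -> λ.
P -> CPS: C nullable, giving CPS | PS.
P -> SC: C nullable, giving S | SC.
Unchanged (no nullable symbols): S -> jb; C -> PP; C -> bj; C -> j; P -> bb.

S -> Pb | jb | PCb; C -> j | PP | bj; P -> S | PS | SC | bb | CPS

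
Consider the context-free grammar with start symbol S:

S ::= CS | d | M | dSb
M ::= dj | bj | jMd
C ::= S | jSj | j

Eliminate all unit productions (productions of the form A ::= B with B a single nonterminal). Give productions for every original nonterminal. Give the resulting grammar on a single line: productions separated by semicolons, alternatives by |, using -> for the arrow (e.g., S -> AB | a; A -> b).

Unit productions: C->S, S->M.
Unit pairs (A ⇒* B via units): (C,M), (C,S), (S,M).
S: inherits non-unit rules of {M, S} → CS | bj | d | dSb | dj | jMd.
C: inherits non-unit rules of {C, M, S} → CS | bj | d | dSb | dj | j | jMd | jSj.
M: inherits non-unit rules of {M} → bj | dj | jMd.

S -> d | CS | bj | dj | dSb | jMd; C -> d | j | CS | bj | dj | dSb | jMd | jSj; M -> bj | dj | jMd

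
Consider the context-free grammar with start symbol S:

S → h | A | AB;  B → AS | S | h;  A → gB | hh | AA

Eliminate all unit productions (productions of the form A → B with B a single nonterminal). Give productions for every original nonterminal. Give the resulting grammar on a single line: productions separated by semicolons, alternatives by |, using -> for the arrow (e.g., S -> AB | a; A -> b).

S -> h | AA | AB | gB | hh; A -> AA | gB | hh; B -> h | AA | AB | AS | gB | hh

Unit productions: B->S, S->A.
Unit pairs (A ⇒* B via units): (B,A), (B,S), (S,A).
S: inherits non-unit rules of {A, S} → AA | AB | gB | h | hh.
A: inherits non-unit rules of {A} → AA | gB | hh.
B: inherits non-unit rules of {A, B, S} → AA | AB | AS | gB | h | hh.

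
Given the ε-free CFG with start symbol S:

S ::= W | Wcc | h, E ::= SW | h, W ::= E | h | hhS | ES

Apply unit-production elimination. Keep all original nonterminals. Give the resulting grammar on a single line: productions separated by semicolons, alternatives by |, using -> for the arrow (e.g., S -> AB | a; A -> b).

Unit productions: S->W, W->E.
Unit pairs (A ⇒* B via units): (S,E), (S,W), (W,E).
S: inherits non-unit rules of {E, S, W} → ES | SW | Wcc | h | hhS.
E: inherits non-unit rules of {E} → SW | h.
W: inherits non-unit rules of {E, W} → ES | SW | h | hhS.

S -> h | ES | SW | Wcc | hhS; E -> h | SW; W -> h | ES | SW | hhS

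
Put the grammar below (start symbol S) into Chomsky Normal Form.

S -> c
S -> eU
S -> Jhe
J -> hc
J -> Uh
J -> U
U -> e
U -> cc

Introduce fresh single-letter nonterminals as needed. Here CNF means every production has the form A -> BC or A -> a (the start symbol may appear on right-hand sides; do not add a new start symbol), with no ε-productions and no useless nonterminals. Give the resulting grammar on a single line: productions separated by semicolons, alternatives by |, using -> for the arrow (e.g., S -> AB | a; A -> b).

No ε-productions.
After unit-elimination: S -> c | eU | Jhe; J -> e | Uh | cc | hc; U -> e | cc.
TERM: introduce B -> c, C -> e, A -> h and substitute in every rule of length ≥2.
BIN: S -> JAC becomes S -> JD, D -> AC.

S -> c | CU | JD; A -> h; B -> c; C -> e; D -> AC; J -> e | AB | BB | UA; U -> e | BB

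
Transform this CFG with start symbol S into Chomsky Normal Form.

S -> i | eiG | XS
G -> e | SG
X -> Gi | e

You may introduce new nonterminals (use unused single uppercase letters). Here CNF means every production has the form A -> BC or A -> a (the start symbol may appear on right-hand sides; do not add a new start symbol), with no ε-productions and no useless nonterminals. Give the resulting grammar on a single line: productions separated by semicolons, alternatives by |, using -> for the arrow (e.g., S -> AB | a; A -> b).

No ε-productions.
No unit productions to eliminate.
TERM: introduce A -> e, B -> i and substitute in every rule of length ≥2.
BIN: S -> ABG becomes S -> AC, C -> BG.

S -> i | AC | XS; A -> e; B -> i; C -> BG; G -> e | SG; X -> e | GB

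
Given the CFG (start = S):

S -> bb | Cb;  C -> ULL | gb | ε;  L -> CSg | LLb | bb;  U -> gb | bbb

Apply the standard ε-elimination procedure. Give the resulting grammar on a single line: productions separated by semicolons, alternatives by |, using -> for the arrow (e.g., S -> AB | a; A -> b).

S -> b | Cb | bb; C -> gb | ULL; L -> Sg | bb | CSg | LLb; U -> gb | bbb

Nullable set: {C}.
S -> Cb: C nullable, giving Cb | b.
Drop C -> ε.
L -> CSg: C nullable, giving CSg | Sg.
Unchanged (no nullable symbols): S -> bb; C -> ULL; C -> gb; L -> LLb; L -> bb; U -> bbb; U -> gb.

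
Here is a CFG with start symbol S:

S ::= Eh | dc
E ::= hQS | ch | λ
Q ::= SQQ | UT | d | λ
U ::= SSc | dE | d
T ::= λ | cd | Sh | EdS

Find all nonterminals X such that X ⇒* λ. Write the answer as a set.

{E, Q, T}

Directly nullable (have an ε-rule): {E, Q, T}.
Not nullable: S, U — each has a terminal in every rule's right-hand side or depends on a non-nullable symbol.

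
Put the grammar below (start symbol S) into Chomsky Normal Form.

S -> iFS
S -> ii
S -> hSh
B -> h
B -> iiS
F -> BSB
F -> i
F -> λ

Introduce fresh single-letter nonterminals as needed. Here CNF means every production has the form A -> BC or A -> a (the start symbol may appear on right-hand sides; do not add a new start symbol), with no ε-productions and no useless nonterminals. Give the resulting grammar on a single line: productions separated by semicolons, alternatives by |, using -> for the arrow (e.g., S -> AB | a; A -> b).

Nullable: {F}; after ε-elimination: S -> iS | ii | hSh | iFS; B -> h | iiS; F -> i | BSB.
No unit productions to eliminate.
TERM: introduce C -> h, A -> i and substitute in every rule of length ≥2.
BIN: B -> AAS becomes B -> AD, D -> AS; F -> BSB becomes F -> BE, E -> SB; S -> AFS becomes S -> AG, G -> FS; S -> CSC becomes S -> CH, H -> SC.

S -> AA | AG | AS | CH; A -> i; B -> h | AD; C -> h; D -> AS; E -> SB; F -> i | BE; G -> FS; H -> SC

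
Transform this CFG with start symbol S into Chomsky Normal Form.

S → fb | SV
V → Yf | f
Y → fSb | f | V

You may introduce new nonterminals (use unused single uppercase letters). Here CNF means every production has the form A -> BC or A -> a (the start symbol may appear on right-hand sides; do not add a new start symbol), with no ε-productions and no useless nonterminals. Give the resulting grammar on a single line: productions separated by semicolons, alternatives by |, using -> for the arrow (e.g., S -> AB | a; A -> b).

No ε-productions.
After unit-elimination: S -> SV | fb; V -> f | Yf; Y -> f | Yf | fSb.
TERM: introduce B -> b, A -> f and substitute in every rule of length ≥2.
BIN: Y -> ASB becomes Y -> AC, C -> SB.

S -> AB | SV; A -> f; B -> b; C -> SB; V -> f | YA; Y -> f | AC | YA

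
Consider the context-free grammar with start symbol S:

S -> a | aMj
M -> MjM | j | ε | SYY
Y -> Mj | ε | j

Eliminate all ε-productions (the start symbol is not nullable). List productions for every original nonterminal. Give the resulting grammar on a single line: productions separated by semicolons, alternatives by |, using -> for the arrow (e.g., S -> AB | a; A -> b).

S -> a | aj | aMj; M -> S | j | Mj | SY | jM | MjM | SYY; Y -> j | Mj

Nullable set: {M, Y}.
S -> aMj: M nullable, giving aMj | aj.
Drop M -> ε.
M -> MjM: M, M nullable, giving Mj | MjM | j | jM.
M -> SYY: Y, Y nullable, giving S | SY | SYY.
Drop Y -> ε.
Y -> Mj: M nullable, giving Mj | j.
Unchanged (no nullable symbols): S -> a; M -> j; Y -> j.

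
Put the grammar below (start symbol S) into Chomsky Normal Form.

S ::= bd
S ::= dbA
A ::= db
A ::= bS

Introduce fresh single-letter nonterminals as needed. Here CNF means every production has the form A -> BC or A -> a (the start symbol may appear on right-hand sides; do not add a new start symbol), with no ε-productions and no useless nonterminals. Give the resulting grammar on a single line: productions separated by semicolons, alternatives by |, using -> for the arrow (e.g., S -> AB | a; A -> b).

S -> BC | CD; A -> BS | CB; B -> b; C -> d; D -> BA

No ε-productions.
No unit productions to eliminate.
TERM: introduce B -> b, C -> d and substitute in every rule of length ≥2.
BIN: S -> CBA becomes S -> CD, D -> BA.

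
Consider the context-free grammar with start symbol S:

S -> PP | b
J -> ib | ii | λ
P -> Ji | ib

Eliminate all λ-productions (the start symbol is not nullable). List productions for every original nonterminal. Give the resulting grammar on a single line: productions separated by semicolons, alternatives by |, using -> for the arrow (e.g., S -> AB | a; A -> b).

Nullable set: {J}.
Drop J -> λ.
P -> Ji: J nullable, giving Ji | i.
Unchanged (no nullable symbols): S -> PP; S -> b; J -> ib; J -> ii; P -> ib.

S -> b | PP; J -> ib | ii; P -> i | Ji | ib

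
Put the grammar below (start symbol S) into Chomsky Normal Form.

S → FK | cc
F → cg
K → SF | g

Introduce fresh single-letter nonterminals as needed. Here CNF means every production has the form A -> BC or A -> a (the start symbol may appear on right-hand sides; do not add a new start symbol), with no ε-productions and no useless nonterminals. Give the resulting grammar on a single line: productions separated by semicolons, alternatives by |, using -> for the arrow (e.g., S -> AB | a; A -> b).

S -> AA | FK; A -> c; B -> g; F -> AB; K -> g | SF

No ε-productions.
No unit productions to eliminate.
TERM: introduce A -> c, B -> g and substitute in every rule of length ≥2.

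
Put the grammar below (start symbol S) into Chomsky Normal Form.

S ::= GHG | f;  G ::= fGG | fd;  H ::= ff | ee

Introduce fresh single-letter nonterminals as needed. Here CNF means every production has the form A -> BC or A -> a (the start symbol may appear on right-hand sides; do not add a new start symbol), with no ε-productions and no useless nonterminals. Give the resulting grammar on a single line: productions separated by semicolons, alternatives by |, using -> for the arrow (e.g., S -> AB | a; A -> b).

S -> f | GE; A -> f; B -> d; C -> e; D -> GG; E -> HG; G -> AB | AD; H -> AA | CC

No ε-productions.
No unit productions to eliminate.
TERM: introduce B -> d, C -> e, A -> f and substitute in every rule of length ≥2.
BIN: G -> AGG becomes G -> AD, D -> GG; S -> GHG becomes S -> GE, E -> HG.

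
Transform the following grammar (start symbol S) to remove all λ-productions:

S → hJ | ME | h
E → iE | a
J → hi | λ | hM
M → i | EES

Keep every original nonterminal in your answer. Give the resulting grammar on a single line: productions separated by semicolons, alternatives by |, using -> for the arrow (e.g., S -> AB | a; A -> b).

Nullable set: {J}.
S -> hJ: J nullable, giving h | hJ.
Drop J -> λ.
Unchanged (no nullable symbols): S -> ME; S -> h; E -> a; E -> iE; J -> hM; J -> hi; M -> EES; M -> i.

S -> h | ME | hJ; E -> a | iE; J -> hM | hi; M -> i | EES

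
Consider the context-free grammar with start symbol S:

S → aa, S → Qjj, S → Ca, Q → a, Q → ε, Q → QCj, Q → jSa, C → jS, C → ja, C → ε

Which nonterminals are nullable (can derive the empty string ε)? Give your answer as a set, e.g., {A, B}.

Directly nullable (have an ε-rule): {C, Q}.
Not nullable: S — each has a terminal in every rule's right-hand side or depends on a non-nullable symbol.

{C, Q}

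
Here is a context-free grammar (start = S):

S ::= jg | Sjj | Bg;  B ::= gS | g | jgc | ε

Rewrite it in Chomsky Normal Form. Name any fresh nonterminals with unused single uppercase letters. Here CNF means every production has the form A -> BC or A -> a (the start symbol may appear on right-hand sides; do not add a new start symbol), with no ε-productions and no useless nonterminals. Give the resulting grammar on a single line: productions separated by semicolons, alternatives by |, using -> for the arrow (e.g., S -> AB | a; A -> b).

S -> g | BA | CA | SF; A -> g; B -> g | AS | CE; C -> j; D -> c; E -> AD; F -> CC

Nullable: {B}; after ε-elimination: S -> g | Bg | jg | Sjj; B -> g | gS | jgc.
No unit productions to eliminate.
TERM: introduce D -> c, A -> g, C -> j and substitute in every rule of length ≥2.
BIN: B -> CAD becomes B -> CE, E -> AD; S -> SCC becomes S -> SF, F -> CC.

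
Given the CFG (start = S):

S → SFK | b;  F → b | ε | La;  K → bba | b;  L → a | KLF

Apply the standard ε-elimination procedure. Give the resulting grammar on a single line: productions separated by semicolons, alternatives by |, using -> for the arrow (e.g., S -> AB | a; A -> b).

Nullable set: {F}.
S -> SFK: F nullable, giving SFK | SK.
Drop F -> ε.
L -> KLF: F nullable, giving KL | KLF.
Unchanged (no nullable symbols): S -> b; F -> La; F -> b; K -> b; K -> bba; L -> a.

S -> b | SK | SFK; F -> b | La; K -> b | bba; L -> a | KL | KLF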